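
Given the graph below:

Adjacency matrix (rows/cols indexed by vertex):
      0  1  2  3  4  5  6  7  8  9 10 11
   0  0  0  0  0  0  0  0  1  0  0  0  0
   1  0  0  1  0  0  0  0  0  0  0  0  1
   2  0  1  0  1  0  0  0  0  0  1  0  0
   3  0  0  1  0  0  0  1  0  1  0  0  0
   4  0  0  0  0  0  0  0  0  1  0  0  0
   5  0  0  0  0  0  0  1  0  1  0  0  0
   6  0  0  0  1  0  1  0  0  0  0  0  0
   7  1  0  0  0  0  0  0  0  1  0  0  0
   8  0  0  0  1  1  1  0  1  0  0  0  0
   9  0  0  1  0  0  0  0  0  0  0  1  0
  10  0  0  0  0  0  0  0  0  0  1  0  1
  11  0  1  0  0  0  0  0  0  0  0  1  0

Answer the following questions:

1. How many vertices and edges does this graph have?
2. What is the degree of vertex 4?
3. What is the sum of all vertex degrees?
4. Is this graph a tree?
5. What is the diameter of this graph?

Count: 12 vertices, 13 edges.
Vertex 4 has neighbors [8], degree = 1.
Handshaking lemma: 2 * 13 = 26.
A tree on 12 vertices has 11 edges. This graph has 13 edges (2 extra). Not a tree.
Diameter (longest shortest path) = 6.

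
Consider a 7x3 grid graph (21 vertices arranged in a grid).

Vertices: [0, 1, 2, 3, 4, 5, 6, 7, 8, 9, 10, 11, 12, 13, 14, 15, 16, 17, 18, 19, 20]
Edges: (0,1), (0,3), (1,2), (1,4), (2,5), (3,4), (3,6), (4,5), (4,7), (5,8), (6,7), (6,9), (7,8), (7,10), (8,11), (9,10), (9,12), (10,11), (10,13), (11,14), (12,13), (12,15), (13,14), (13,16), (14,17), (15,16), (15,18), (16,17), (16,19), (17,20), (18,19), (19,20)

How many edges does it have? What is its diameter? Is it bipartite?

A 7x3 grid has 18 vertical edges and 14 horizontal edges.
Total edges = 18 + 14 = 32.
Diameter = (7-1) + (3-1) = 8 (corner to opposite corner).
Grid graphs are bipartite (checkerboard coloring).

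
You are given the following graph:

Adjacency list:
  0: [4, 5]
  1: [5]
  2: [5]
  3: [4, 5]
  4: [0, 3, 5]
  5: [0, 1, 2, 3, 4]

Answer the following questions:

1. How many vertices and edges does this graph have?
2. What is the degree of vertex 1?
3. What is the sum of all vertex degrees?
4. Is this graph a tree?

Count: 6 vertices, 7 edges.
Vertex 1 has neighbors [5], degree = 1.
Handshaking lemma: 2 * 7 = 14.
A tree on 6 vertices has 5 edges. This graph has 7 edges (2 extra). Not a tree.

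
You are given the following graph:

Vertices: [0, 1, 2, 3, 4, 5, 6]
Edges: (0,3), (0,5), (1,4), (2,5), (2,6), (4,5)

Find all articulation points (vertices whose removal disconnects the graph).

An articulation point is a vertex whose removal disconnects the graph.
Articulation points: [0, 2, 4, 5]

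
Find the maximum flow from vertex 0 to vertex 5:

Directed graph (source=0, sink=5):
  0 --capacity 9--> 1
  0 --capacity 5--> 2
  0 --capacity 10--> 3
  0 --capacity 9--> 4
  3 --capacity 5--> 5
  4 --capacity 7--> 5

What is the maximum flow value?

Computing max flow:
  Flow on (0->3): 5/10
  Flow on (0->4): 7/9
  Flow on (3->5): 5/5
  Flow on (4->5): 7/7
Maximum flow = 12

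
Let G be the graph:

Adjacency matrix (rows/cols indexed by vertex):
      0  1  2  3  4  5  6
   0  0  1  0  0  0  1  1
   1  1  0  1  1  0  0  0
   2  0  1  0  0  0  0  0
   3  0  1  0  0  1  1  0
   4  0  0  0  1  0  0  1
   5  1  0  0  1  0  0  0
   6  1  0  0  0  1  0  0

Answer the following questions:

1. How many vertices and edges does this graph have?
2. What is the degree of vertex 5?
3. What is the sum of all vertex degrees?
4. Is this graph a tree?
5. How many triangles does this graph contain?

Count: 7 vertices, 8 edges.
Vertex 5 has neighbors [0, 3], degree = 2.
Handshaking lemma: 2 * 8 = 16.
A tree on 7 vertices has 6 edges. This graph has 8 edges (2 extra). Not a tree.
Number of triangles = 0.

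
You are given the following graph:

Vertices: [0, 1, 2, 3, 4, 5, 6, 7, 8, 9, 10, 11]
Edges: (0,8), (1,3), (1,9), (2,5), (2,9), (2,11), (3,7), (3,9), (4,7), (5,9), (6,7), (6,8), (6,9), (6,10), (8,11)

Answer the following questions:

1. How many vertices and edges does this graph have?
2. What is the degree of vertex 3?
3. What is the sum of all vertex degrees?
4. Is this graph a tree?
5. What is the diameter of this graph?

Count: 12 vertices, 15 edges.
Vertex 3 has neighbors [1, 7, 9], degree = 3.
Handshaking lemma: 2 * 15 = 30.
A tree on 12 vertices has 11 edges. This graph has 15 edges (4 extra). Not a tree.
Diameter (longest shortest path) = 4.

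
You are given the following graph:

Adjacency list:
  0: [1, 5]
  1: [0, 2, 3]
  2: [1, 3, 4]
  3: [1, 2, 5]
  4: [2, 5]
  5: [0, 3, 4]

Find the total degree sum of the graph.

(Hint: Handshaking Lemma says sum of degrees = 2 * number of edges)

Count edges: 8 edges.
By Handshaking Lemma: sum of degrees = 2 * 8 = 16.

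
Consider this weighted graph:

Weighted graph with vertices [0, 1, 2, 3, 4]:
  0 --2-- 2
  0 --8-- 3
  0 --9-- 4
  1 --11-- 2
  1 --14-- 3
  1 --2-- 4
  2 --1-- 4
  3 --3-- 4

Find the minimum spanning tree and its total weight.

Applying Kruskal's algorithm (sort edges by weight, add if no cycle):
  Add (2,4) w=1
  Add (0,2) w=2
  Add (1,4) w=2
  Add (3,4) w=3
  Skip (0,3) w=8 (creates cycle)
  Skip (0,4) w=9 (creates cycle)
  Skip (1,2) w=11 (creates cycle)
  Skip (1,3) w=14 (creates cycle)
MST weight = 8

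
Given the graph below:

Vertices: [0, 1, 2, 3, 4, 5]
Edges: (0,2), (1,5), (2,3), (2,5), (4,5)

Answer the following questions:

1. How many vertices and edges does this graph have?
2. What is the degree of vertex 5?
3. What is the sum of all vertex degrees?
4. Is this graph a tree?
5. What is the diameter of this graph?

Count: 6 vertices, 5 edges.
Vertex 5 has neighbors [1, 2, 4], degree = 3.
Handshaking lemma: 2 * 5 = 10.
A graph is a tree iff it is connected and has exactly n-1 edges. This graph is connected (all 6 vertices in one component) and has 6-1 = 5 edges. It is a tree.
Diameter (longest shortest path) = 3.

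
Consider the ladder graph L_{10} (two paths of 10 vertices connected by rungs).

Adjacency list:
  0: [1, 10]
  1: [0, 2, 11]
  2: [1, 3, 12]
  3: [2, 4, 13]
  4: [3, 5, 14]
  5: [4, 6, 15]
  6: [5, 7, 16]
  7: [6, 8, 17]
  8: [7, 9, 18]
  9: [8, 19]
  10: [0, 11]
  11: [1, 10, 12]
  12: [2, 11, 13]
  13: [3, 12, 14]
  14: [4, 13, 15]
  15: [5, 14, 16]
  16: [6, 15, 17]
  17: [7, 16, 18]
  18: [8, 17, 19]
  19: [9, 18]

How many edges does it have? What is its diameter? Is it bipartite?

Ladder graph L_{10}: 10 rungs + 2 * (10-1) path edges = 10 + 18 = 28 edges.
Diameter = 10.
Ladder graphs are bipartite (alternating coloring along each path).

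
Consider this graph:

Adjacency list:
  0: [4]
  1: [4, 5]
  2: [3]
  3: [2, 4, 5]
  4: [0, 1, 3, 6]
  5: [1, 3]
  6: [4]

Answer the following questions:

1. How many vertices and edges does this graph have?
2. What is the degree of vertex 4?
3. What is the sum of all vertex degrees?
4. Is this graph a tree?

Count: 7 vertices, 7 edges.
Vertex 4 has neighbors [0, 1, 3, 6], degree = 4.
Handshaking lemma: 2 * 7 = 14.
A tree on 7 vertices has 6 edges. This graph has 7 edges (1 extra). Not a tree.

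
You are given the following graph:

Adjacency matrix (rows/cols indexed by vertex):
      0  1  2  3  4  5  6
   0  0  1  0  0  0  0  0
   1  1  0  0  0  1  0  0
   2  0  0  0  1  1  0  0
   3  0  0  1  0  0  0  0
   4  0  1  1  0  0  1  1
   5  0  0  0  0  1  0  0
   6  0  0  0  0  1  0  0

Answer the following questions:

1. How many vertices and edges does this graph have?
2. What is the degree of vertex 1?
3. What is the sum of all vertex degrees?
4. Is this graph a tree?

Count: 7 vertices, 6 edges.
Vertex 1 has neighbors [0, 4], degree = 2.
Handshaking lemma: 2 * 6 = 12.
A graph is a tree iff it is connected and has exactly n-1 edges. This graph is connected (all 7 vertices in one component) and has 7-1 = 6 edges. It is a tree.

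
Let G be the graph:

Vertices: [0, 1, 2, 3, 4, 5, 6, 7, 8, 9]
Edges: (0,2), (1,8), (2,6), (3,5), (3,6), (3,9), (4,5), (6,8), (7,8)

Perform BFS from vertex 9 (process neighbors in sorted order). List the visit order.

BFS from vertex 9 (neighbors processed in ascending order):
Visit order: 9, 3, 5, 6, 4, 2, 8, 0, 1, 7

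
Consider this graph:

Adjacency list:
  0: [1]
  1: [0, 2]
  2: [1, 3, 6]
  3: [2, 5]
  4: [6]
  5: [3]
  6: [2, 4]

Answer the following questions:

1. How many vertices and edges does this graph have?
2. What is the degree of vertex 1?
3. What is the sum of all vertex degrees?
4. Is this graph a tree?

Count: 7 vertices, 6 edges.
Vertex 1 has neighbors [0, 2], degree = 2.
Handshaking lemma: 2 * 6 = 12.
A graph is a tree iff it is connected and has exactly n-1 edges. This graph is connected (all 7 vertices in one component) and has 7-1 = 6 edges. It is a tree.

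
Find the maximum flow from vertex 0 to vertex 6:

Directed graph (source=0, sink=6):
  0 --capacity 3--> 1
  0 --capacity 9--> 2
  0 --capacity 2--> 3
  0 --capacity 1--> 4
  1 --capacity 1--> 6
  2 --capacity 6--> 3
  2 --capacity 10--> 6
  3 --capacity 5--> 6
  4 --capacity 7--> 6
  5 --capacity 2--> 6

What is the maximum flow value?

Computing max flow:
  Flow on (0->1): 1/3
  Flow on (0->2): 9/9
  Flow on (0->3): 2/2
  Flow on (0->4): 1/1
  Flow on (1->6): 1/1
  Flow on (2->6): 9/10
  Flow on (3->6): 2/5
  Flow on (4->6): 1/7
Maximum flow = 13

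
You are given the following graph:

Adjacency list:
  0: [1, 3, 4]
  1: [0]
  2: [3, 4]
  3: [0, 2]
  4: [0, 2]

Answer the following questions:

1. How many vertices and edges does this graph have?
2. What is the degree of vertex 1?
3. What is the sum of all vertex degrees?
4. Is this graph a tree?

Count: 5 vertices, 5 edges.
Vertex 1 has neighbors [0], degree = 1.
Handshaking lemma: 2 * 5 = 10.
A tree on 5 vertices has 4 edges. This graph has 5 edges (1 extra). Not a tree.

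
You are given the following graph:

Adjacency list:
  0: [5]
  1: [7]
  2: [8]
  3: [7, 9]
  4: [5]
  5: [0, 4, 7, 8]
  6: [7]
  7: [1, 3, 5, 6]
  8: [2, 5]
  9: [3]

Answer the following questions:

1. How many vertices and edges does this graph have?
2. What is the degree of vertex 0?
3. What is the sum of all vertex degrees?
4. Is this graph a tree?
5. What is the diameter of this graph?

Count: 10 vertices, 9 edges.
Vertex 0 has neighbors [5], degree = 1.
Handshaking lemma: 2 * 9 = 18.
A graph is a tree iff it is connected and has exactly n-1 edges. This graph is connected (all 10 vertices in one component) and has 10-1 = 9 edges. It is a tree.
Diameter (longest shortest path) = 5.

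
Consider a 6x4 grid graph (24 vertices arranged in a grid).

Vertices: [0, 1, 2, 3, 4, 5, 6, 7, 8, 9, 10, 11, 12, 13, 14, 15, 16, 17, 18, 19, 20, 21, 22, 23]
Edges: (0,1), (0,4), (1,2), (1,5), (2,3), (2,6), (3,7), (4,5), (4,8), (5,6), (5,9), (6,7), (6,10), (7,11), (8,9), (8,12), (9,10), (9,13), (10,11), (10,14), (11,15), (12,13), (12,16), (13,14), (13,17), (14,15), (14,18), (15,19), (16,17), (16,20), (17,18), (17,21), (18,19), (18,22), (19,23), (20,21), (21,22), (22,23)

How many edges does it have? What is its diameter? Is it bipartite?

A 6x4 grid has 20 vertical edges and 18 horizontal edges.
Total edges = 20 + 18 = 38.
Diameter = (6-1) + (4-1) = 8 (corner to opposite corner).
Grid graphs are bipartite (checkerboard coloring).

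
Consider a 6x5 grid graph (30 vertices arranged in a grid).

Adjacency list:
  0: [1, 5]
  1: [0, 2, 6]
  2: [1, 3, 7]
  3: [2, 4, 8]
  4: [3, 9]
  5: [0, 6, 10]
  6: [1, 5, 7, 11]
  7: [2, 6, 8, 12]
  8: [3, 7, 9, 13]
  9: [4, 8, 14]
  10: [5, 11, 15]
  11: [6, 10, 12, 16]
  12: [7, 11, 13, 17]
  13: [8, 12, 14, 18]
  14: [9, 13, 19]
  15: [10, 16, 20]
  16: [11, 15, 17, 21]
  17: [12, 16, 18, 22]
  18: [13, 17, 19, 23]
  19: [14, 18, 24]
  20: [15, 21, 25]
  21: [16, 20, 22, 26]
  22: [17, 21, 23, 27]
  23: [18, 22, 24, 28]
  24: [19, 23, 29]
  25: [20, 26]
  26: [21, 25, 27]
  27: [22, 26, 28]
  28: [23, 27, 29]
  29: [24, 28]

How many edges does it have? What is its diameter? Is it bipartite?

A 6x5 grid has 25 vertical edges and 24 horizontal edges.
Total edges = 25 + 24 = 49.
Diameter = (6-1) + (5-1) = 9 (corner to opposite corner).
Grid graphs are bipartite (checkerboard coloring).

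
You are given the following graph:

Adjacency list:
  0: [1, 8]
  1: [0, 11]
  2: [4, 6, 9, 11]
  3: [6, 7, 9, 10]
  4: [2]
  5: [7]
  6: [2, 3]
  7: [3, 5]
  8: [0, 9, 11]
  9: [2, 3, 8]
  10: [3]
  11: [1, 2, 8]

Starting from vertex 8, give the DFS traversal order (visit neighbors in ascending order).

DFS from vertex 8 (neighbors processed in ascending order):
Visit order: 8, 0, 1, 11, 2, 4, 6, 3, 7, 5, 9, 10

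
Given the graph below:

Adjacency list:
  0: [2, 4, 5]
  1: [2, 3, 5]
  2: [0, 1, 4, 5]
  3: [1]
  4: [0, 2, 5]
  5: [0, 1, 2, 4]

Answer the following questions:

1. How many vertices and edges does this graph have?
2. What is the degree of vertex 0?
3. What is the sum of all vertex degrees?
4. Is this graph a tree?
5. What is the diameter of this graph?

Count: 6 vertices, 9 edges.
Vertex 0 has neighbors [2, 4, 5], degree = 3.
Handshaking lemma: 2 * 9 = 18.
A tree on 6 vertices has 5 edges. This graph has 9 edges (4 extra). Not a tree.
Diameter (longest shortest path) = 3.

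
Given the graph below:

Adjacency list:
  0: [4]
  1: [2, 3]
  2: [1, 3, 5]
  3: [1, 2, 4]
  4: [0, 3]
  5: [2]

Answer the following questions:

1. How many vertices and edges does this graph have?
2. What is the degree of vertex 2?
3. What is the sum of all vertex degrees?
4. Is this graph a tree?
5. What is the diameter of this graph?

Count: 6 vertices, 6 edges.
Vertex 2 has neighbors [1, 3, 5], degree = 3.
Handshaking lemma: 2 * 6 = 12.
A tree on 6 vertices has 5 edges. This graph has 6 edges (1 extra). Not a tree.
Diameter (longest shortest path) = 4.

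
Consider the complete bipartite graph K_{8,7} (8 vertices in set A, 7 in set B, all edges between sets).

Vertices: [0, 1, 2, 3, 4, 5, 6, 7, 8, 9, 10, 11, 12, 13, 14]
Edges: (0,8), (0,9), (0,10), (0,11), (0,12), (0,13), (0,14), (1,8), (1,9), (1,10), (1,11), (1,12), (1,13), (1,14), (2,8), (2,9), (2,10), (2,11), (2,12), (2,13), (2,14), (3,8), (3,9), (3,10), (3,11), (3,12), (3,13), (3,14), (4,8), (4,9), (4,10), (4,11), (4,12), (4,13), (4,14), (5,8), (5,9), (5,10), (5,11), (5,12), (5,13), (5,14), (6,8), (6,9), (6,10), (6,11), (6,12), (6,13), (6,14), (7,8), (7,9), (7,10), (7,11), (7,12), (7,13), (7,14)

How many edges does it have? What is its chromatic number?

K_{8,7} has 8 * 7 = 56 edges.
Bipartite graphs have chromatic number 2 (color each partition differently).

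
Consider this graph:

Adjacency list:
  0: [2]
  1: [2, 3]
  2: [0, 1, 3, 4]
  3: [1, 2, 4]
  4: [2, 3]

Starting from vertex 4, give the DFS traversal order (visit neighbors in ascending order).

DFS from vertex 4 (neighbors processed in ascending order):
Visit order: 4, 2, 0, 1, 3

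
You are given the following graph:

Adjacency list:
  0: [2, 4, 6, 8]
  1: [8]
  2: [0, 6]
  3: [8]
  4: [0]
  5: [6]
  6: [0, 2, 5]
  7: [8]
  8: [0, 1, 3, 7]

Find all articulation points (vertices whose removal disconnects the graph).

An articulation point is a vertex whose removal disconnects the graph.
Articulation points: [0, 6, 8]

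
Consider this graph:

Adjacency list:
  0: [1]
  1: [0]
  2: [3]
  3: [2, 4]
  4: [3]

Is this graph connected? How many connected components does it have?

Checking connectivity: the graph has 2 connected component(s).
Components: [[0, 1], [2, 3, 4]]. The graph is NOT connected.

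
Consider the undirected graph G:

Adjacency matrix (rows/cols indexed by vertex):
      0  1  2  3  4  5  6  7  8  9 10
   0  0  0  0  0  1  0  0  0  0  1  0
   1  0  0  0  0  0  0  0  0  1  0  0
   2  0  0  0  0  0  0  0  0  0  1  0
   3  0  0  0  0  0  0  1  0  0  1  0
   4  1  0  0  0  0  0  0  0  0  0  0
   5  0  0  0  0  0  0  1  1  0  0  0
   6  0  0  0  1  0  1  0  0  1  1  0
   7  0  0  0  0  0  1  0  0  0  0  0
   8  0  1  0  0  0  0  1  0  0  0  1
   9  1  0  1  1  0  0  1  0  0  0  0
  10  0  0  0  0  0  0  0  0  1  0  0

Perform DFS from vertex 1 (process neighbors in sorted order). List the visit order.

DFS from vertex 1 (neighbors processed in ascending order):
Visit order: 1, 8, 6, 3, 9, 0, 4, 2, 5, 7, 10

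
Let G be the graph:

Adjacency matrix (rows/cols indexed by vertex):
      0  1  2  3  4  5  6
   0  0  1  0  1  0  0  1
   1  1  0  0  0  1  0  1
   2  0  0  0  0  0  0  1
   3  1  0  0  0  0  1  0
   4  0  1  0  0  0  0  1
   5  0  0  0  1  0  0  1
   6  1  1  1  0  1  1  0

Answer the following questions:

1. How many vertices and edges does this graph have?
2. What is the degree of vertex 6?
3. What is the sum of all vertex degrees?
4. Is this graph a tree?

Count: 7 vertices, 9 edges.
Vertex 6 has neighbors [0, 1, 2, 4, 5], degree = 5.
Handshaking lemma: 2 * 9 = 18.
A tree on 7 vertices has 6 edges. This graph has 9 edges (3 extra). Not a tree.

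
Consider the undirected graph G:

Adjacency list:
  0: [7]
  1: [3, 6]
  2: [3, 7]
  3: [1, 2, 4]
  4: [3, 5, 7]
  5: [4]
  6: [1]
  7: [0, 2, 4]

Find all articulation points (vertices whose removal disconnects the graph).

An articulation point is a vertex whose removal disconnects the graph.
Articulation points: [1, 3, 4, 7]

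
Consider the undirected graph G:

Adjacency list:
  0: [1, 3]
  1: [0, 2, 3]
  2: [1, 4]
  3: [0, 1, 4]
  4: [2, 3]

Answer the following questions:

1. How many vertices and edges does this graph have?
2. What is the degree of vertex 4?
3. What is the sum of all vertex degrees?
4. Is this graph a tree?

Count: 5 vertices, 6 edges.
Vertex 4 has neighbors [2, 3], degree = 2.
Handshaking lemma: 2 * 6 = 12.
A tree on 5 vertices has 4 edges. This graph has 6 edges (2 extra). Not a tree.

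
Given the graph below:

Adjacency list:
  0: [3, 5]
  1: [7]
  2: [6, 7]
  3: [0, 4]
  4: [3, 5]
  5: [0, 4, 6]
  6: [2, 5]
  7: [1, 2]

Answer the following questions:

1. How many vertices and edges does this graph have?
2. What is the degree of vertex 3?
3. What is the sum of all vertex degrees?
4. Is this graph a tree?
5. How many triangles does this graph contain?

Count: 8 vertices, 8 edges.
Vertex 3 has neighbors [0, 4], degree = 2.
Handshaking lemma: 2 * 8 = 16.
A tree on 8 vertices has 7 edges. This graph has 8 edges (1 extra). Not a tree.
Number of triangles = 0.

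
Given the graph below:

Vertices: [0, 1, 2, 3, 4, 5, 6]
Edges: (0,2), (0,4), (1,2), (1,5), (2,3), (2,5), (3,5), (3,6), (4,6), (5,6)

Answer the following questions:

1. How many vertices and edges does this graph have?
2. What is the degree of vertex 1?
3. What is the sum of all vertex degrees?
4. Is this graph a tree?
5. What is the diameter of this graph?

Count: 7 vertices, 10 edges.
Vertex 1 has neighbors [2, 5], degree = 2.
Handshaking lemma: 2 * 10 = 20.
A tree on 7 vertices has 6 edges. This graph has 10 edges (4 extra). Not a tree.
Diameter (longest shortest path) = 3.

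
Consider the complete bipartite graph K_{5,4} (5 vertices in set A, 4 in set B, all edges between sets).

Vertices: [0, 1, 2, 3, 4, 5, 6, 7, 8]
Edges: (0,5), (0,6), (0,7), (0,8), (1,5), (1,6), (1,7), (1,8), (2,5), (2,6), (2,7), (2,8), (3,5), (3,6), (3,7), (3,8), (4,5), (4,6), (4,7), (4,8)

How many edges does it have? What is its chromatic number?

K_{5,4} has 5 * 4 = 20 edges.
Bipartite graphs have chromatic number 2 (color each partition differently).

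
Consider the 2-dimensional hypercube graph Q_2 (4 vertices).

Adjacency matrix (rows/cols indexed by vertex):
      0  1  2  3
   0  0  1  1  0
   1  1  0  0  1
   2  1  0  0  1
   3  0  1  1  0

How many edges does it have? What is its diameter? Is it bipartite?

The 2-dimensional hypercube Q_2 has 4 vertices and each vertex has degree 2.
Total edges = 4 * 2 / 2 = 4.
Diameter = 2 (max Hamming distance between binary labels).
Hypercubes are bipartite (partition by parity of binary representation).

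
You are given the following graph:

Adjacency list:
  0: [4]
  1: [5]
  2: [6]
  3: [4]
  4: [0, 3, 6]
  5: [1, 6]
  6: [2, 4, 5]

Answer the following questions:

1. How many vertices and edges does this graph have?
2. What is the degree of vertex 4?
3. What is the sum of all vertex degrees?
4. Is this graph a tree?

Count: 7 vertices, 6 edges.
Vertex 4 has neighbors [0, 3, 6], degree = 3.
Handshaking lemma: 2 * 6 = 12.
A graph is a tree iff it is connected and has exactly n-1 edges. This graph is connected (all 7 vertices in one component) and has 7-1 = 6 edges. It is a tree.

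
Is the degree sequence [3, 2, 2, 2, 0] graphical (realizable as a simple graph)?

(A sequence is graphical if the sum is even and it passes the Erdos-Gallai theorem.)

Sum of degrees = 9. Sum is odd, so the sequence is NOT graphical.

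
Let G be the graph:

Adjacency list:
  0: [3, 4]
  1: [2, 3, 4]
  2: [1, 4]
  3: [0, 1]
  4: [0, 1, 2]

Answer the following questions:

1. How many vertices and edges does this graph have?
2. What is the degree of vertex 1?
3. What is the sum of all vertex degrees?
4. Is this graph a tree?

Count: 5 vertices, 6 edges.
Vertex 1 has neighbors [2, 3, 4], degree = 3.
Handshaking lemma: 2 * 6 = 12.
A tree on 5 vertices has 4 edges. This graph has 6 edges (2 extra). Not a tree.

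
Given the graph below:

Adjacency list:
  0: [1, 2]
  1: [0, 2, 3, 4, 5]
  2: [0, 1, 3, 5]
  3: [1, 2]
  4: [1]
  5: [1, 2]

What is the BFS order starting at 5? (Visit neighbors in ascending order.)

BFS from vertex 5 (neighbors processed in ascending order):
Visit order: 5, 1, 2, 0, 3, 4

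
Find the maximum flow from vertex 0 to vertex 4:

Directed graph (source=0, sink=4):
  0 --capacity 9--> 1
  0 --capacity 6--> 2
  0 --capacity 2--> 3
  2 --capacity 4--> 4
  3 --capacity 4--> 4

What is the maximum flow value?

Computing max flow:
  Flow on (0->2): 4/6
  Flow on (0->3): 2/2
  Flow on (2->4): 4/4
  Flow on (3->4): 2/4
Maximum flow = 6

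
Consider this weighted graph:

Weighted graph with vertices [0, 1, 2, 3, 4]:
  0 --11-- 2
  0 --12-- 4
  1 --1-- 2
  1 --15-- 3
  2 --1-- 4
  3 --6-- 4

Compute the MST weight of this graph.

Applying Kruskal's algorithm (sort edges by weight, add if no cycle):
  Add (1,2) w=1
  Add (2,4) w=1
  Add (3,4) w=6
  Add (0,2) w=11
  Skip (0,4) w=12 (creates cycle)
  Skip (1,3) w=15 (creates cycle)
MST weight = 19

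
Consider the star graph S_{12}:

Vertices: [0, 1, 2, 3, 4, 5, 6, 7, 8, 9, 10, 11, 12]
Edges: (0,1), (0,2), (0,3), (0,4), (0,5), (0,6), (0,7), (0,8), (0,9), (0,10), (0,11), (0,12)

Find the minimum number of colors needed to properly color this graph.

S_{12} has one hub adjacent to 12 leaves; leaves are pairwise non-adjacent.
Color the hub 0 and every leaf 1.
Chromatic number = 2.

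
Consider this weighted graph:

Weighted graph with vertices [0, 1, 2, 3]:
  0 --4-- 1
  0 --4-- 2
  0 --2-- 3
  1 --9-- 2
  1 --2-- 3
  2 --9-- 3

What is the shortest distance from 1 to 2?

Using Dijkstra's algorithm from vertex 1:
Shortest path: 1 -> 0 -> 2
Total weight: 4 + 4 = 8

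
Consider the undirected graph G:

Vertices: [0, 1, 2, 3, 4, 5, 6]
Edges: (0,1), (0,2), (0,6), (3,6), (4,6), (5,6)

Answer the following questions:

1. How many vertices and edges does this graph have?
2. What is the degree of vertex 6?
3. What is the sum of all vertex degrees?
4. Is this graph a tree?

Count: 7 vertices, 6 edges.
Vertex 6 has neighbors [0, 3, 4, 5], degree = 4.
Handshaking lemma: 2 * 6 = 12.
A graph is a tree iff it is connected and has exactly n-1 edges. This graph is connected (all 7 vertices in one component) and has 7-1 = 6 edges. It is a tree.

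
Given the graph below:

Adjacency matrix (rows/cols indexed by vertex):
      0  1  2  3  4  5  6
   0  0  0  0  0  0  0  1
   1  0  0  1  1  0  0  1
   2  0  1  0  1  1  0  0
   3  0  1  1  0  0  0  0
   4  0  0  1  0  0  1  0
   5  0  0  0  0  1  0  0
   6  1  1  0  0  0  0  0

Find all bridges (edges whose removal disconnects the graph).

A bridge is an edge whose removal increases the number of connected components.
Bridges found: (0,6), (1,6), (2,4), (4,5)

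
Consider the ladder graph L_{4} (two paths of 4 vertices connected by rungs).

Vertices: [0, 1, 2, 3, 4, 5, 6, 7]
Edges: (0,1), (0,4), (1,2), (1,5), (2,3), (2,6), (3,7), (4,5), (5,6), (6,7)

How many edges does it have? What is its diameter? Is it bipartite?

Ladder graph L_{4}: 4 rungs + 2 * (4-1) path edges = 4 + 6 = 10 edges.
Diameter = 4.
Ladder graphs are bipartite (alternating coloring along each path).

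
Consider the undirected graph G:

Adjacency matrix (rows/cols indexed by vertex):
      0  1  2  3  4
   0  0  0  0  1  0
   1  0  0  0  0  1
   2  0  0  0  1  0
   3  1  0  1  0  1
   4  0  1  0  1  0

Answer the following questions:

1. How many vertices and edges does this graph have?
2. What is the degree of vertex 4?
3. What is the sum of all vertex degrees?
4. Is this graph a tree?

Count: 5 vertices, 4 edges.
Vertex 4 has neighbors [1, 3], degree = 2.
Handshaking lemma: 2 * 4 = 8.
A graph is a tree iff it is connected and has exactly n-1 edges. This graph is connected (all 5 vertices in one component) and has 5-1 = 4 edges. It is a tree.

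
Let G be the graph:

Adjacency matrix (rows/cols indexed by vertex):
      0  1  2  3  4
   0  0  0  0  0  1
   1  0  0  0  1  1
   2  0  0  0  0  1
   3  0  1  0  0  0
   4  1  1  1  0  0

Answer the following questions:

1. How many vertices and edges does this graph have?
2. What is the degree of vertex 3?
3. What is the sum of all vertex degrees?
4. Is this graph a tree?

Count: 5 vertices, 4 edges.
Vertex 3 has neighbors [1], degree = 1.
Handshaking lemma: 2 * 4 = 8.
A graph is a tree iff it is connected and has exactly n-1 edges. This graph is connected (all 5 vertices in one component) and has 5-1 = 4 edges. It is a tree.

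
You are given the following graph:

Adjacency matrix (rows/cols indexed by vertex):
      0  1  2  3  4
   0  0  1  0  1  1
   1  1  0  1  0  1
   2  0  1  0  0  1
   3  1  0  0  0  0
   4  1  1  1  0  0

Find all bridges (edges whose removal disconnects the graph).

A bridge is an edge whose removal increases the number of connected components.
Bridges found: (0,3)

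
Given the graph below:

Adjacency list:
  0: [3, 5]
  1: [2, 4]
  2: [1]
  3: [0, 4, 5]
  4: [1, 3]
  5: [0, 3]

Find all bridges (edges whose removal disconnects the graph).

A bridge is an edge whose removal increases the number of connected components.
Bridges found: (1,2), (1,4), (3,4)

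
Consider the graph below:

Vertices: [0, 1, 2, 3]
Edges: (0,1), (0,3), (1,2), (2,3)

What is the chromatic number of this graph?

The graph has a maximum clique of size 2 (lower bound on chromatic number).
A valid 2-coloring: {0: 0, 1: 1, 2: 0, 3: 1}.
Chromatic number = 2.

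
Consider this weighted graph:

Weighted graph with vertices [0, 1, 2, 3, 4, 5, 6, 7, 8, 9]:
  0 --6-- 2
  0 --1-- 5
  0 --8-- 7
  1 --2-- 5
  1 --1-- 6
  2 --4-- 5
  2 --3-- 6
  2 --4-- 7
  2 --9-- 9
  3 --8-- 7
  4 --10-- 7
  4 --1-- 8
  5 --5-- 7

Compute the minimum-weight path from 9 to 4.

Using Dijkstra's algorithm from vertex 9:
Shortest path: 9 -> 2 -> 7 -> 4
Total weight: 9 + 4 + 10 = 23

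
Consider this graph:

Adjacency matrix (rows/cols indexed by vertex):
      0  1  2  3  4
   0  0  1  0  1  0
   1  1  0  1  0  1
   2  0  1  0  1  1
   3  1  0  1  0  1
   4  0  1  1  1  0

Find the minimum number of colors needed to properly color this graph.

The graph has a maximum clique of size 3 (lower bound on chromatic number).
A valid 3-coloring: {0: 1, 1: 0, 2: 1, 3: 0, 4: 2}.
Chromatic number = 3.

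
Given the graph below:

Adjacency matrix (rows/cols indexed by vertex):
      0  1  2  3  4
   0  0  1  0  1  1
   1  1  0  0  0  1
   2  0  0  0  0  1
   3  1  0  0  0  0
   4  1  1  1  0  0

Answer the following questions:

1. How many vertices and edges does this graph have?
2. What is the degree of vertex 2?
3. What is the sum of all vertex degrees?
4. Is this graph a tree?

Count: 5 vertices, 5 edges.
Vertex 2 has neighbors [4], degree = 1.
Handshaking lemma: 2 * 5 = 10.
A tree on 5 vertices has 4 edges. This graph has 5 edges (1 extra). Not a tree.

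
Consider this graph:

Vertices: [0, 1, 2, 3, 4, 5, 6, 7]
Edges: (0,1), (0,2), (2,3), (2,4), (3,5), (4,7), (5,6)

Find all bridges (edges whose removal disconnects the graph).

A bridge is an edge whose removal increases the number of connected components.
Bridges found: (0,1), (0,2), (2,3), (2,4), (3,5), (4,7), (5,6)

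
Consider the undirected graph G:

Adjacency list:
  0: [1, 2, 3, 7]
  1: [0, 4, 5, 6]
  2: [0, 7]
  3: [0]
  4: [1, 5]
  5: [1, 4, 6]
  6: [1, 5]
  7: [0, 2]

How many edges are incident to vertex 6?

Vertex 6 has neighbors [1, 5], so deg(6) = 2.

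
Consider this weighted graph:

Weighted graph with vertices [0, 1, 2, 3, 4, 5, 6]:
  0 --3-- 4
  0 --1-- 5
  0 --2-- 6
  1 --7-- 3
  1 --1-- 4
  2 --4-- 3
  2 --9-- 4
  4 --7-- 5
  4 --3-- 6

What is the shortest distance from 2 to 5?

Using Dijkstra's algorithm from vertex 2:
Shortest path: 2 -> 4 -> 0 -> 5
Total weight: 9 + 3 + 1 = 13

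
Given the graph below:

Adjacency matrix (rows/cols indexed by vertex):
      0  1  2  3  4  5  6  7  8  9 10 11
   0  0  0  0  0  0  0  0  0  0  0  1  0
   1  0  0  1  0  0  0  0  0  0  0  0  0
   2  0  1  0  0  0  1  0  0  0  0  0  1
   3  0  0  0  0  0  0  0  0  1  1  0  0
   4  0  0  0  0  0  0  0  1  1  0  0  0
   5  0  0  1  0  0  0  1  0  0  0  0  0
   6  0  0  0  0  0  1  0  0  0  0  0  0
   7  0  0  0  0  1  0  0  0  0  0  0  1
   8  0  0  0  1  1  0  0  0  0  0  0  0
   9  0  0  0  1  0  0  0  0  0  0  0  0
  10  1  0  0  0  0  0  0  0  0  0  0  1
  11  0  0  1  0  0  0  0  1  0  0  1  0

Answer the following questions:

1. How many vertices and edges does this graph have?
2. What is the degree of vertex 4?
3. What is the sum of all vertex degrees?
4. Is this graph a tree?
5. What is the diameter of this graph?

Count: 12 vertices, 11 edges.
Vertex 4 has neighbors [7, 8], degree = 2.
Handshaking lemma: 2 * 11 = 22.
A graph is a tree iff it is connected and has exactly n-1 edges. This graph is connected (all 12 vertices in one component) and has 12-1 = 11 edges. It is a tree.
Diameter (longest shortest path) = 8.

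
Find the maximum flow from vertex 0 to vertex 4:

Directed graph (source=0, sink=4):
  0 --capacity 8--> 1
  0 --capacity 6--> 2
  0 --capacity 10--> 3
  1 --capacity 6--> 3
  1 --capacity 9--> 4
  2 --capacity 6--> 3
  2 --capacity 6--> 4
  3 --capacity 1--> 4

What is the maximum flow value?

Computing max flow:
  Flow on (0->1): 8/8
  Flow on (0->2): 6/6
  Flow on (0->3): 1/10
  Flow on (1->4): 8/9
  Flow on (2->4): 6/6
  Flow on (3->4): 1/1
Maximum flow = 15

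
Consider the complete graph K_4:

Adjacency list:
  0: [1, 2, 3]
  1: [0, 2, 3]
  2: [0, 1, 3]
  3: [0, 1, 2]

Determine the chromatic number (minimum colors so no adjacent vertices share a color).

In K_4, every vertex is adjacent to every other vertex.
Each vertex needs a unique color.
Chromatic number = 4.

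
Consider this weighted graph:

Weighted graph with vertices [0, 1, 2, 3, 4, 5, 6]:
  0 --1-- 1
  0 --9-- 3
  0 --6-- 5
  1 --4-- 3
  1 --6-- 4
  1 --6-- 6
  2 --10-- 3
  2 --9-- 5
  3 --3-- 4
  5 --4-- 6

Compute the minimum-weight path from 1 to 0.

Using Dijkstra's algorithm from vertex 1:
Shortest path: 1 -> 0
Total weight: 1 = 1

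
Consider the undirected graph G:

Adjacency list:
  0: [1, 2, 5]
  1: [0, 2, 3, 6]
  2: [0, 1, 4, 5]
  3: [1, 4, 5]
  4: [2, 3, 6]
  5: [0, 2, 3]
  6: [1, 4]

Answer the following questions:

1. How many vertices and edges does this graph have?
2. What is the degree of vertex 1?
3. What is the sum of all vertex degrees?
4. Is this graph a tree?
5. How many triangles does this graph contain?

Count: 7 vertices, 11 edges.
Vertex 1 has neighbors [0, 2, 3, 6], degree = 4.
Handshaking lemma: 2 * 11 = 22.
A tree on 7 vertices has 6 edges. This graph has 11 edges (5 extra). Not a tree.
Number of triangles = 2.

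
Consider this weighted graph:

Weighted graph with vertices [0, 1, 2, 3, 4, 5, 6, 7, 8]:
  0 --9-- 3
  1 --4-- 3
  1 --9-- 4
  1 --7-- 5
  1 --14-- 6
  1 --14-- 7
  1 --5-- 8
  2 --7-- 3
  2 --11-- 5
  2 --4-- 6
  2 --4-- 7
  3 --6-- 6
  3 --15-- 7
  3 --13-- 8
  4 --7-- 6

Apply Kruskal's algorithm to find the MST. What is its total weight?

Applying Kruskal's algorithm (sort edges by weight, add if no cycle):
  Add (1,3) w=4
  Add (2,7) w=4
  Add (2,6) w=4
  Add (1,8) w=5
  Add (3,6) w=6
  Add (1,5) w=7
  Skip (2,3) w=7 (creates cycle)
  Add (4,6) w=7
  Add (0,3) w=9
  Skip (1,4) w=9 (creates cycle)
  Skip (2,5) w=11 (creates cycle)
  Skip (3,8) w=13 (creates cycle)
  Skip (1,6) w=14 (creates cycle)
  Skip (1,7) w=14 (creates cycle)
  Skip (3,7) w=15 (creates cycle)
MST weight = 46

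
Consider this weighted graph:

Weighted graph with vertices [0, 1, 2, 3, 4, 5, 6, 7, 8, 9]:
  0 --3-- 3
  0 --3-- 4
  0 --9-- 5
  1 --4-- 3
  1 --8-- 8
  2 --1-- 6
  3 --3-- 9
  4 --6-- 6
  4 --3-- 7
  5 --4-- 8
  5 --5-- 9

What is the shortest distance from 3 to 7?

Using Dijkstra's algorithm from vertex 3:
Shortest path: 3 -> 0 -> 4 -> 7
Total weight: 3 + 3 + 3 = 9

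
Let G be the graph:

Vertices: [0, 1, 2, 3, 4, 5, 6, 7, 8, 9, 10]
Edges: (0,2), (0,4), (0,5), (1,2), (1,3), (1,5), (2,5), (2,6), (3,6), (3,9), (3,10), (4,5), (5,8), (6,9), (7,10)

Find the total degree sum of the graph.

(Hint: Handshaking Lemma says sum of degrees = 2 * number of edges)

Count edges: 15 edges.
By Handshaking Lemma: sum of degrees = 2 * 15 = 30.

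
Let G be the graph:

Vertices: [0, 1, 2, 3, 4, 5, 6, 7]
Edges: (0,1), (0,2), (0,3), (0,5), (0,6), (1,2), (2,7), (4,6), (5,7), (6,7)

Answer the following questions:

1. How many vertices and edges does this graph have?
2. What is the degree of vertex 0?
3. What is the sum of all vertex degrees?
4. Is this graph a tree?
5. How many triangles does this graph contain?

Count: 8 vertices, 10 edges.
Vertex 0 has neighbors [1, 2, 3, 5, 6], degree = 5.
Handshaking lemma: 2 * 10 = 20.
A tree on 8 vertices has 7 edges. This graph has 10 edges (3 extra). Not a tree.
Number of triangles = 1.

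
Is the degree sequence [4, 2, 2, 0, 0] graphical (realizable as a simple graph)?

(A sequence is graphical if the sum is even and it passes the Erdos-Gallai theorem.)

Sum of degrees = 8. Sum is even but fails Erdos-Gallai. The sequence is NOT graphical.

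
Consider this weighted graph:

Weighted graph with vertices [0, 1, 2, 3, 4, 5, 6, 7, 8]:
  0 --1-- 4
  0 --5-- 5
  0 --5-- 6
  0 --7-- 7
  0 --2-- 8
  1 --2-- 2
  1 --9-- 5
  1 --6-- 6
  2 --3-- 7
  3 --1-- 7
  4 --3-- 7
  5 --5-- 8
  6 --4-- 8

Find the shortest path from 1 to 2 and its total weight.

Using Dijkstra's algorithm from vertex 1:
Shortest path: 1 -> 2
Total weight: 2 = 2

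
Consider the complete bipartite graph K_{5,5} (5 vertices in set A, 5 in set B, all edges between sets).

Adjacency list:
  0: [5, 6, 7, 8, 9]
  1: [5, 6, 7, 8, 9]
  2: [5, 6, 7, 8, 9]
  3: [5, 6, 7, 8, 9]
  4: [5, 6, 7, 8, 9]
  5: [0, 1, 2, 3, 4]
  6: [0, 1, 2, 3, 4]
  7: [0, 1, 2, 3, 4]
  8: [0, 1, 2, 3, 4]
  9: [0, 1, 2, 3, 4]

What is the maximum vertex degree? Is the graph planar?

Set-A vertices have degree 5; set-B vertices have degree 5. Maximum degree = max(5,5) = 5.
K_{5,5} contains K_{3,3} as a subgraph (since both sides have >= 3 vertices); by Kuratowski's theorem it is not planar.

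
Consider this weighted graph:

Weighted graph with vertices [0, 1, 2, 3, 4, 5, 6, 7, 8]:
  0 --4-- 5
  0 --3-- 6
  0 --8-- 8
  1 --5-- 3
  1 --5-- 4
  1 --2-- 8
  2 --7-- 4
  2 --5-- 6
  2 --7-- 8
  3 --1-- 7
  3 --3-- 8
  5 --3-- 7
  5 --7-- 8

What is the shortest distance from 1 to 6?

Using Dijkstra's algorithm from vertex 1:
Shortest path: 1 -> 8 -> 0 -> 6
Total weight: 2 + 8 + 3 = 13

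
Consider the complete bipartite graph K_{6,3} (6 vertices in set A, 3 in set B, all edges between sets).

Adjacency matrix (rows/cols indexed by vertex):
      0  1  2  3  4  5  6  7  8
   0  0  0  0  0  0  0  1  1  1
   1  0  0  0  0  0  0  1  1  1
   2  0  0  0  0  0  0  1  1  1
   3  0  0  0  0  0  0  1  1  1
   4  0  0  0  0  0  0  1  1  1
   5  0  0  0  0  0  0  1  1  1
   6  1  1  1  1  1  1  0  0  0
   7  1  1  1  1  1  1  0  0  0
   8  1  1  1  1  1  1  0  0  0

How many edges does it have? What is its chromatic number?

K_{6,3} has 6 * 3 = 18 edges.
Bipartite graphs have chromatic number 2 (color each partition differently).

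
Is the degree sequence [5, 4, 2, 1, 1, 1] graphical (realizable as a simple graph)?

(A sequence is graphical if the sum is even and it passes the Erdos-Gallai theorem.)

Sum of degrees = 14. Sum is even but fails Erdos-Gallai. The sequence is NOT graphical.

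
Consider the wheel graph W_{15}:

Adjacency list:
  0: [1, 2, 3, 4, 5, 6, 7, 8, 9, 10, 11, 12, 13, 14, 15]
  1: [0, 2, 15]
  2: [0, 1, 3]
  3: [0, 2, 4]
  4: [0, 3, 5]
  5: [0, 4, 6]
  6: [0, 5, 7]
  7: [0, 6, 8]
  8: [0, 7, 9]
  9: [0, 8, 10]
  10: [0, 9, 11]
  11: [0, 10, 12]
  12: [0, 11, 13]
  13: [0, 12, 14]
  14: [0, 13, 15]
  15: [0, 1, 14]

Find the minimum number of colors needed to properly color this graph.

W_{15} = C_{15} plus a hub adjacent to every cycle vertex.
The outer cycle needs 3 colors (odd cycle); the hub is adjacent to all of them so needs a fresh color.
Chromatic number = 3 + 1 = 4.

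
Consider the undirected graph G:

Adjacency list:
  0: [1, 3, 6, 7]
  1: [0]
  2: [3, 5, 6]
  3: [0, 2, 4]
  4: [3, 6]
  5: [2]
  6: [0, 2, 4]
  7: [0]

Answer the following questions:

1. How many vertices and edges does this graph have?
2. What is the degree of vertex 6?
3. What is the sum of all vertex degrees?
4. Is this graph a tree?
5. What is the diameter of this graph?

Count: 8 vertices, 9 edges.
Vertex 6 has neighbors [0, 2, 4], degree = 3.
Handshaking lemma: 2 * 9 = 18.
A tree on 8 vertices has 7 edges. This graph has 9 edges (2 extra). Not a tree.
Diameter (longest shortest path) = 4.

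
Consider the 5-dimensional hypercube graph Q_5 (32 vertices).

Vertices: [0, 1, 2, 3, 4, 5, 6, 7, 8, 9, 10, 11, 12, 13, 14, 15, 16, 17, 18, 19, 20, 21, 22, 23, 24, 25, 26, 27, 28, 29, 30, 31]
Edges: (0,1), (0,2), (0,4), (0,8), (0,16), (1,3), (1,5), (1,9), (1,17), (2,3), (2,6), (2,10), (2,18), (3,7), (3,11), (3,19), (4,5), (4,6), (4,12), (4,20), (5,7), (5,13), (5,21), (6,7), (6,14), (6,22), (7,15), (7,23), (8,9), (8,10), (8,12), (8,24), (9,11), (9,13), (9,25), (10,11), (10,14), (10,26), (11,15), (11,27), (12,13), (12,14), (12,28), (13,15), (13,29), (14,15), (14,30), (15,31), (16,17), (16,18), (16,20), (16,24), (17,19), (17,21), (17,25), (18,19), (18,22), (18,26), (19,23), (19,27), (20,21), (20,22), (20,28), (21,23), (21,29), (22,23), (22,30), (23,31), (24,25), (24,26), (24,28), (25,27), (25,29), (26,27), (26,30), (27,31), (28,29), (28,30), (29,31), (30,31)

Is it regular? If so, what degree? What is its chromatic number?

In Q_5, every vertex has exactly 5 neighbors (flip one of 5 bits), so it is 5-regular.
Q_5 is bipartite (partition by bit-parity), so chromatic number = 2.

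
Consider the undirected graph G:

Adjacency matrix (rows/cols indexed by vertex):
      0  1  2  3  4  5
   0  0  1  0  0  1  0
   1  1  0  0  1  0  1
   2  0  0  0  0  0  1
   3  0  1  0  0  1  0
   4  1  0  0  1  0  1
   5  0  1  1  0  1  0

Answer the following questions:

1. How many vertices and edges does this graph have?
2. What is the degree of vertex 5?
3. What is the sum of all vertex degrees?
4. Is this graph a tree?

Count: 6 vertices, 7 edges.
Vertex 5 has neighbors [1, 2, 4], degree = 3.
Handshaking lemma: 2 * 7 = 14.
A tree on 6 vertices has 5 edges. This graph has 7 edges (2 extra). Not a tree.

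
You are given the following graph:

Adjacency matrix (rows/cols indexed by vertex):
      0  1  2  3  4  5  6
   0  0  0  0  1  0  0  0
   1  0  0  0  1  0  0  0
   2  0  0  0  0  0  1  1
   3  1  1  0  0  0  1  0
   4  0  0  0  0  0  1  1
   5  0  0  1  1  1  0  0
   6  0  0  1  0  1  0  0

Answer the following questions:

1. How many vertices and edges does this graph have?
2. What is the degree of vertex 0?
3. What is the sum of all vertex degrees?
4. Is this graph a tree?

Count: 7 vertices, 7 edges.
Vertex 0 has neighbors [3], degree = 1.
Handshaking lemma: 2 * 7 = 14.
A tree on 7 vertices has 6 edges. This graph has 7 edges (1 extra). Not a tree.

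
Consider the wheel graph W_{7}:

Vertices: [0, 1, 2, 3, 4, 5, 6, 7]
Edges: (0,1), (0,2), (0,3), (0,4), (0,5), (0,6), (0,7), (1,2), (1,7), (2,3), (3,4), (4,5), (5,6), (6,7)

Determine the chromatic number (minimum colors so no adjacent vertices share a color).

W_{7} = C_{7} plus a hub adjacent to every cycle vertex.
The outer cycle needs 3 colors (odd cycle); the hub is adjacent to all of them so needs a fresh color.
Chromatic number = 3 + 1 = 4.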